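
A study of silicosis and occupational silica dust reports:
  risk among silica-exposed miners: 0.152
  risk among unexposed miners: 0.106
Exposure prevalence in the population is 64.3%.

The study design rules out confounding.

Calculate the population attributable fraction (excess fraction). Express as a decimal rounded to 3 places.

PAF ≈ 0.218

Let p₁ = 0.152, p₀ = 0.106.
Overall risk P(Y=1) = π·p₁ + (1−π)·p₀ = 0.643×0.152 + 0.357×0.106 = 0.13558.
Under exogeneity, PAF = [P(Y=1) − p₀] / P(Y=1).
PAF = (0.13558 − 0.106) / 0.13558 ≈ 0.2182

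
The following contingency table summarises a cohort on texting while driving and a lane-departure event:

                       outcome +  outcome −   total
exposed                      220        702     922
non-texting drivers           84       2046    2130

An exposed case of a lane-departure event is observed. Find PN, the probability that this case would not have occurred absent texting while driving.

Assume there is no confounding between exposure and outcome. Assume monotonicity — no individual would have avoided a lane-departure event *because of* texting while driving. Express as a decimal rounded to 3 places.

p₁ = P(outcome | exposed) = 220/922 = 0.23861
p₀ = P(outcome | unexposed) = 84/2130 = 0.039437
Under exogeneity and monotonicity, PN = (p₁ − p₀)/p₁.
PN = (0.23861 − 0.039437) / 0.23861 ≈ 0.8347

PN ≈ 0.835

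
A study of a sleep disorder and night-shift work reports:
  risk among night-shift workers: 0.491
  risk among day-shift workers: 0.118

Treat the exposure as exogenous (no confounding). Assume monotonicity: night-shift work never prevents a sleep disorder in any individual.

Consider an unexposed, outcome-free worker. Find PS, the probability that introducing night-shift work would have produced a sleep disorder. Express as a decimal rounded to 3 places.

Let p₁ = 0.491, p₀ = 0.118.
Under exogeneity and monotonicity, PS = (p₁ − p₀) / (1 − p₀).
PS = (0.491 − 0.118) / (1 − 0.118) = 0.373 / 0.882 ≈ 0.4229

PS ≈ 0.423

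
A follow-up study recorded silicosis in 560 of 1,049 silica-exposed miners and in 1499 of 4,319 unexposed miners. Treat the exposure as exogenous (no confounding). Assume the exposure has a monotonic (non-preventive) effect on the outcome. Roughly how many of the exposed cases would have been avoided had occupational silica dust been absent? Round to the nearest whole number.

p₁ = P(outcome | exposed) = 560/1049 = 0.53384
p₀ = P(outcome | unexposed) = 1499/4319 = 0.34707
PN = (p₁ − p₀)/p₁ = (0.53384 − 0.34707) / 0.53384 ≈ 0.34986.
Attributable cases ≈ PN × (exposed cases) = 0.34986 × 560 ≈ 195.92.

about 196 cases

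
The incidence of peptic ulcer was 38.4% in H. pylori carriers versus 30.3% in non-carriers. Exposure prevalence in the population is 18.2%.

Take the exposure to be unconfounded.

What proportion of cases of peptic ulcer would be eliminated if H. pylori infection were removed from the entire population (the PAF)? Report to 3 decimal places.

p₁ = 0.384, p₀ = 0.303.
Overall risk P(Y=1) = π·p₁ + (1−π)·p₀ = 0.182×0.384 + 0.818×0.303 = 0.31774.
Under exogeneity, PAF = [P(Y=1) − p₀] / P(Y=1).
PAF = (0.31774 − 0.303) / 0.31774 ≈ 0.0464

PAF ≈ 0.046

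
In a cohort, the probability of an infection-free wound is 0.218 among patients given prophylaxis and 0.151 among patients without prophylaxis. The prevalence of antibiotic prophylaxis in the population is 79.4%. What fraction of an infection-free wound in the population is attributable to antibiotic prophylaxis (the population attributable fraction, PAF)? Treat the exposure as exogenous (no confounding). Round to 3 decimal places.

Let p₁ = 0.218, p₀ = 0.151.
Overall risk P(Y=1) = π·p₁ + (1−π)·p₀ = 0.794×0.218 + 0.206×0.151 = 0.2042.
Under exogeneity, PAF = [P(Y=1) − p₀] / P(Y=1).
PAF = (0.2042 − 0.151) / 0.2042 ≈ 0.2605

PAF ≈ 0.261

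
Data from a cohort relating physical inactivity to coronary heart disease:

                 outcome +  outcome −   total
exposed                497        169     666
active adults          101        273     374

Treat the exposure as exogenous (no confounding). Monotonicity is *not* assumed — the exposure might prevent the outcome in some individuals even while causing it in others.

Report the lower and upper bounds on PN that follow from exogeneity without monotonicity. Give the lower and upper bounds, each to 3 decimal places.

p₁ = P(outcome | exposed) = 497/666 = 0.74625
p₀ = P(outcome | unexposed) = 101/374 = 0.27005
Under exogeneity alone the bounds on PN are max{0,(p₁−p₀)/p₁} ≤ PN ≤ min{1,(1−p₀)/p₁}.
  lower = (p₁ − p₀)/p₁ = 0.47619 / 0.74625 ≈ 0.6381
  upper = min{1, (1 − p₀)/p₁} = 0.72995 / 0.74625 ≈ 0.9782

0.638 ≤ PN ≤ 0.978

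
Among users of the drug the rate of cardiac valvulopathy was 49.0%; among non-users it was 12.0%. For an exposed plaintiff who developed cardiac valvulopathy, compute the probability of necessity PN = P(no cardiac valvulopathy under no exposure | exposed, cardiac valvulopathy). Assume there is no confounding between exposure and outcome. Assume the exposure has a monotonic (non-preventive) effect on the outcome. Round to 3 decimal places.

PN ≈ 0.755

p₁ = 0.49, p₀ = 0.12.
Under exogeneity and monotonicity, PN = (p₁ − p₀) / p₁.
PN = (0.49 − 0.12) / 0.49 = 0.37 / 0.49 ≈ 0.7551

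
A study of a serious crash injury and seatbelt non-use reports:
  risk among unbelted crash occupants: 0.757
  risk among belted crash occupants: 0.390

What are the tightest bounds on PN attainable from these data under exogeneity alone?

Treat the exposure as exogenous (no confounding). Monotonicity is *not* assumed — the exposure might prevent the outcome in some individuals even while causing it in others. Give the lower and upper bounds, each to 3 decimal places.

0.485 ≤ PN ≤ 0.806

Let p₁ = 0.757, p₀ = 0.39.
Under exogeneity alone the bounds on PN are max{0,(p₁−p₀)/p₁} ≤ PN ≤ min{1,(1−p₀)/p₁}.
  lower = (p₁ − p₀)/p₁ = 0.367 / 0.757 ≈ 0.4848
  upper = min{1, (1 − p₀)/p₁} = 0.61 / 0.757 ≈ 0.8058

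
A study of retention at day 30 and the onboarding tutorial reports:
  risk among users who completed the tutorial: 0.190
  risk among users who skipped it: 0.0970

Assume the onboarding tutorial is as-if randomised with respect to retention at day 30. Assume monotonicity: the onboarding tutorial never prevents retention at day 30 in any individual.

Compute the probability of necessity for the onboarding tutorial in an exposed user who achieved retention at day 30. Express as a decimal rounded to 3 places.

Let p₁ = 0.19, p₀ = 0.097.
Under exogeneity and monotonicity, PN = (p₁ − p₀) / p₁.
PN = (0.19 − 0.097) / 0.19 = 0.093 / 0.19 ≈ 0.4895

PN ≈ 0.489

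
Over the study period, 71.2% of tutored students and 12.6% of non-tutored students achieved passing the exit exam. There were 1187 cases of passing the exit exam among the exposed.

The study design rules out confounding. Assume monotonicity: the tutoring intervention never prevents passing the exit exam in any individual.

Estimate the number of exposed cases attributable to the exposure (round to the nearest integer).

p₁ = 0.712, p₀ = 0.126.
PN = (p₁ − p₀)/p₁ = (0.712 − 0.126) / 0.712 ≈ 0.82303.
Attributable cases ≈ PN × (exposed cases) = 0.82303 × 1187 ≈ 976.94.

about 977 cases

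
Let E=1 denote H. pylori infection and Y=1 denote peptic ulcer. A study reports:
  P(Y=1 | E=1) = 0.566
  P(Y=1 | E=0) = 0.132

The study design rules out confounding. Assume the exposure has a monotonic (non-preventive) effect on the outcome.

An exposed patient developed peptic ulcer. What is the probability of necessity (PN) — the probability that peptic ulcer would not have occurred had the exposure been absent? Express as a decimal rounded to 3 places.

PN ≈ 0.767

Let p₁ = 0.566, p₀ = 0.132.
Under exogeneity and monotonicity, PN = (p₁ − p₀) / p₁.
PN = (0.566 − 0.132) / 0.566 = 0.434 / 0.566 ≈ 0.7668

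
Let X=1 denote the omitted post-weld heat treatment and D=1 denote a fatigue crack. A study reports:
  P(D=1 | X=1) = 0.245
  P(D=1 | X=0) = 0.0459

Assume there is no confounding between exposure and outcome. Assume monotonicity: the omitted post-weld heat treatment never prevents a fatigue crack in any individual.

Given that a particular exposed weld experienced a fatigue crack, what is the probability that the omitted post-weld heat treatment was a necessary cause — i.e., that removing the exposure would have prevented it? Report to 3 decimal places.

Let p₁ = 0.245, p₀ = 0.0459.
Under exogeneity and monotonicity, PN = (p₁ − p₀) / p₁.
PN = (0.245 − 0.0459) / 0.245 = 0.1991 / 0.245 ≈ 0.8127

PN ≈ 0.813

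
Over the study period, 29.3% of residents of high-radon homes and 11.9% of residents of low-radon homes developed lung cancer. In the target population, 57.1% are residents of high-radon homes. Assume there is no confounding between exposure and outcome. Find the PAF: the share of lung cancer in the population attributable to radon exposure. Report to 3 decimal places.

PAF ≈ 0.455

p₁ = 0.293, p₀ = 0.119.
Overall risk P(Y=1) = π·p₁ + (1−π)·p₀ = 0.571×0.293 + 0.429×0.119 = 0.21835.
Under exogeneity, PAF = [P(Y=1) − p₀] / P(Y=1).
PAF = (0.21835 − 0.119) / 0.21835 ≈ 0.4550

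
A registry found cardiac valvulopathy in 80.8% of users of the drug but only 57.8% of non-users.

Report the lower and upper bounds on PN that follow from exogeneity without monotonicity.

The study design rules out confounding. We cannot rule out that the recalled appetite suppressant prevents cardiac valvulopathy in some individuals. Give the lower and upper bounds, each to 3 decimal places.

p₁ = 0.808, p₀ = 0.578.
Under exogeneity alone the bounds on PN are max{0,(p₁−p₀)/p₁} ≤ PN ≤ min{1,(1−p₀)/p₁}.
  lower = (p₁ − p₀)/p₁ = 0.23 / 0.808 ≈ 0.2847
  upper = min{1, (1 − p₀)/p₁} = 0.422 / 0.808 ≈ 0.5223

0.285 ≤ PN ≤ 0.522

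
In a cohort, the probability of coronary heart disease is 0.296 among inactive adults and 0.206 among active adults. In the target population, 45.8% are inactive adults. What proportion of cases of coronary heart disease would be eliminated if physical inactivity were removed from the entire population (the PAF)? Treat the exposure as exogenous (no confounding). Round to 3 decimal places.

Let p₁ = 0.296, p₀ = 0.206.
Overall risk P(Y=1) = π·p₁ + (1−π)·p₀ = 0.458×0.296 + 0.542×0.206 = 0.24722.
Under exogeneity, PAF = [P(Y=1) − p₀] / P(Y=1).
PAF = (0.24722 − 0.206) / 0.24722 ≈ 0.1667

PAF ≈ 0.167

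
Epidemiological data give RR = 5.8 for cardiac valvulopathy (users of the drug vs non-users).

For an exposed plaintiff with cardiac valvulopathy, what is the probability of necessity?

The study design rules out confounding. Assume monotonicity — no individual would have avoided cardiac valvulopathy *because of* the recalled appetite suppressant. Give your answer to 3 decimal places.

PN ≈ 0.828

Under exogeneity and monotonicity, PN = (RR − 1) / RR = 1 − 1/RR.
PN = (5.8 − 1) / 5.8 = 4.8 / 5.8 ≈ 0.8276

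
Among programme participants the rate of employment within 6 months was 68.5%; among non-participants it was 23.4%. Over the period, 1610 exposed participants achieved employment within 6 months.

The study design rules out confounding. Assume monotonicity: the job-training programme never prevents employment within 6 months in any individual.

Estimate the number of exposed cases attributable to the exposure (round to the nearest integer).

about 1060 cases

p₁ = 0.685, p₀ = 0.234.
PN = (p₁ − p₀)/p₁ = (0.685 − 0.234) / 0.685 ≈ 0.65839.
Attributable cases ≈ PN × (exposed cases) = 0.65839 × 1610 ≈ 1060.01.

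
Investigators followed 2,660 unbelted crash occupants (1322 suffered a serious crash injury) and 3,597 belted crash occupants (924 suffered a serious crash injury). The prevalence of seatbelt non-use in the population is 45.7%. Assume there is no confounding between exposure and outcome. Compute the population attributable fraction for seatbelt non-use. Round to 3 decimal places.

PAF ≈ 0.299

p₁ = P(outcome | exposed) = 1322/2660 = 0.49699
p₀ = P(outcome | unexposed) = 924/3597 = 0.25688
Overall risk P(Y=1) = π·p₁ + (1−π)·p₀ = 0.457×0.49699 + 0.543×0.25688 = 0.36661.
Under exogeneity, PAF = [P(Y=1) − p₀] / P(Y=1).
PAF = (0.36661 − 0.25688) / 0.36661 ≈ 0.2993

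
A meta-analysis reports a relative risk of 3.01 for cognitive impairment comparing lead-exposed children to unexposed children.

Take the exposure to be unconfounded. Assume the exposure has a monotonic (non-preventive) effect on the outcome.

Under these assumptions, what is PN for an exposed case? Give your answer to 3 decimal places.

Under exogeneity and monotonicity, PN = (RR − 1) / RR = 1 − 1/RR.
PN = (3.01 − 1) / 3.01 = 2.01 / 3.01 ≈ 0.6678

PN ≈ 0.668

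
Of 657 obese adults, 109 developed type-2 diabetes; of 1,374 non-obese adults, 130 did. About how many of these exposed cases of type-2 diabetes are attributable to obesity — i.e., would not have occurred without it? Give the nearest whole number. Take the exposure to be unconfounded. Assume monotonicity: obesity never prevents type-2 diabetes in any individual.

p₁ = P(outcome | exposed) = 109/657 = 0.16591
p₀ = P(outcome | unexposed) = 130/1374 = 0.094614
PN = (p₁ − p₀)/p₁ = (0.16591 − 0.094614) / 0.16591 ≈ 0.42971.
Attributable cases ≈ PN × (exposed cases) = 0.42971 × 109 ≈ 46.84.

about 47 cases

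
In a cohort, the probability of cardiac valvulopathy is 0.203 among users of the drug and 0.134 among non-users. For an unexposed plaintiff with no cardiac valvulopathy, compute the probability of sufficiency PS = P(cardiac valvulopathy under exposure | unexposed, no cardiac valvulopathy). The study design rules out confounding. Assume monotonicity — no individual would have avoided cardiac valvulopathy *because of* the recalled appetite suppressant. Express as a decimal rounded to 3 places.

PS ≈ 0.080

Let p₁ = 0.203, p₀ = 0.134.
Under exogeneity and monotonicity, PS = (p₁ − p₀) / (1 − p₀).
PS = (0.203 − 0.134) / (1 − 0.134) = 0.069 / 0.866 ≈ 0.0797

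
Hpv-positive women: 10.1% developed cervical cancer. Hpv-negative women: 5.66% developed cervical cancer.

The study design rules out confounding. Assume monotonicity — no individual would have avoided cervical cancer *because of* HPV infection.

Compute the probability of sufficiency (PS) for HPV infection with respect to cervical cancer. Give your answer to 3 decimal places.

p₁ = 0.101, p₀ = 0.0566.
Under exogeneity and monotonicity, PS = (p₁ − p₀) / (1 − p₀).
PS = (0.101 − 0.0566) / (1 − 0.0566) = 0.0444 / 0.9434 ≈ 0.0471

PS ≈ 0.047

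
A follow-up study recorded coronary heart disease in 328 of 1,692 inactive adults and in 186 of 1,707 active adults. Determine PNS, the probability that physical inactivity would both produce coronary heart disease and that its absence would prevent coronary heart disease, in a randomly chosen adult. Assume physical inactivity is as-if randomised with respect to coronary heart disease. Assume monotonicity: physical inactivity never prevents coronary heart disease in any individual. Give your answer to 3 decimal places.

p₁ = P(outcome | exposed) = 328/1692 = 0.19385
p₀ = P(outcome | unexposed) = 186/1707 = 0.10896
Under exogeneity and monotonicity, PNS = p₁ − p₀.
PNS = 0.19385 − 0.10896 = 0.08489

PNS ≈ 0.085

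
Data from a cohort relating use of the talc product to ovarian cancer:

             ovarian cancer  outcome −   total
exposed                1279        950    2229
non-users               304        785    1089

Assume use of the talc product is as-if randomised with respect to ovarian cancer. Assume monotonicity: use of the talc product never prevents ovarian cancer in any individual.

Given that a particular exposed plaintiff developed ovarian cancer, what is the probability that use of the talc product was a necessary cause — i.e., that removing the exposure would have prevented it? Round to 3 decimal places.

p₁ = P(outcome | exposed) = 1279/2229 = 0.5738
p₀ = P(outcome | unexposed) = 304/1089 = 0.27916
Under exogeneity and monotonicity, PN = (p₁ − p₀)/p₁.
PN = (0.5738 − 0.27916) / 0.5738 ≈ 0.5135

PN ≈ 0.513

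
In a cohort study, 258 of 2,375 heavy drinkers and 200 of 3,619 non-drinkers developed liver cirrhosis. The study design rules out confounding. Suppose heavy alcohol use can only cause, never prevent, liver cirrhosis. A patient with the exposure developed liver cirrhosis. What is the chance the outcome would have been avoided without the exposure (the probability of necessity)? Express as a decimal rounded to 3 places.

PN ≈ 0.491

p₁ = P(outcome | exposed) = 258/2375 = 0.10863
p₀ = P(outcome | unexposed) = 200/3619 = 0.055264
Under exogeneity and monotonicity, PN = (p₁ − p₀) / p₁.
PN = (0.10863 − 0.055264) / 0.10863 = 0.053368 / 0.10863 ≈ 0.4913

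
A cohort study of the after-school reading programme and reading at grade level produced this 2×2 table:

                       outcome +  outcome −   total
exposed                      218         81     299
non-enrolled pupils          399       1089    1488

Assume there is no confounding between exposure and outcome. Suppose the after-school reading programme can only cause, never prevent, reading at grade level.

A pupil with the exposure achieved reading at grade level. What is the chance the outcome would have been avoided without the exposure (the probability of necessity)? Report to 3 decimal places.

p₁ = P(outcome | exposed) = 218/299 = 0.7291
p₀ = P(outcome | unexposed) = 399/1488 = 0.26815
Under exogeneity and monotonicity, PN = (p₁ − p₀) / p₁.
PN = (0.7291 − 0.26815) / 0.7291 = 0.46095 / 0.7291 ≈ 0.6322

PN ≈ 0.632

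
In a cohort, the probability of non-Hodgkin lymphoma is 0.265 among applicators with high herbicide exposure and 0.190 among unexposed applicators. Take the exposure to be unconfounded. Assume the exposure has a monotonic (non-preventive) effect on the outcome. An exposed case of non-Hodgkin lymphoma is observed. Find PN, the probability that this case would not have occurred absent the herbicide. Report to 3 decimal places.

PN ≈ 0.283

Let p₁ = 0.265, p₀ = 0.19.
Under exogeneity and monotonicity, PN = (p₁ − p₀) / p₁.
PN = (0.265 − 0.19) / 0.265 = 0.075 / 0.265 ≈ 0.2830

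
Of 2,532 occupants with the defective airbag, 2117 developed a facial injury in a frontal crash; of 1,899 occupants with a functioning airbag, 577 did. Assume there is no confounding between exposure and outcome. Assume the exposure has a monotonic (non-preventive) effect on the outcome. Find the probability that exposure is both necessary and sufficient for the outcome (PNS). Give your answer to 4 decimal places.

PNS ≈ 0.5323

p₁ = P(outcome | exposed) = 2117/2532 = 0.8361
p₀ = P(outcome | unexposed) = 577/1899 = 0.30384
Under exogeneity and monotonicity, PNS = p₁ − p₀.
PNS = 0.8361 − 0.30384 = 0.53225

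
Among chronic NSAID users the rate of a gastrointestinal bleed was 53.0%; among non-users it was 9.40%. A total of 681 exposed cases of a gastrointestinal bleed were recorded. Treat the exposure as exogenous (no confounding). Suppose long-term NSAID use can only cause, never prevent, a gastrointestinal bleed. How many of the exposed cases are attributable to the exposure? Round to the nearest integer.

p₁ = 0.53, p₀ = 0.094.
PN = (p₁ − p₀)/p₁ = (0.53 − 0.094) / 0.53 ≈ 0.82264.
Attributable cases ≈ PN × (exposed cases) = 0.82264 × 681 ≈ 560.22.

about 560 cases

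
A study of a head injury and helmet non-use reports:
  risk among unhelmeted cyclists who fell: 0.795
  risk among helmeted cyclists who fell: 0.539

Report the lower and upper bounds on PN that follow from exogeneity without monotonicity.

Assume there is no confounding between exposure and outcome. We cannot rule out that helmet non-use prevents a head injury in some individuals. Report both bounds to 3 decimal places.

Let p₁ = 0.795, p₀ = 0.539.
Under exogeneity alone the bounds on PN are max{0,(p₁−p₀)/p₁} ≤ PN ≤ min{1,(1−p₀)/p₁}.
  lower = (p₁ − p₀)/p₁ = 0.256 / 0.795 ≈ 0.3220
  upper = min{1, (1 − p₀)/p₁} = 0.461 / 0.795 ≈ 0.5799

0.322 ≤ PN ≤ 0.580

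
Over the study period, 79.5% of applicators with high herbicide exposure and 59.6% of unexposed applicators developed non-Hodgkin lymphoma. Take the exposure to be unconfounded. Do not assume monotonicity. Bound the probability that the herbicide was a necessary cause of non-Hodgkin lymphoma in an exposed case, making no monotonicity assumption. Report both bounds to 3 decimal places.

0.250 ≤ PN ≤ 0.508

p₁ = 0.795, p₀ = 0.596.
Under exogeneity alone the bounds on PN are max{0,(p₁−p₀)/p₁} ≤ PN ≤ min{1,(1−p₀)/p₁}.
  lower = (p₁ − p₀)/p₁ = 0.199 / 0.795 ≈ 0.2503
  upper = min{1, (1 − p₀)/p₁} = 0.404 / 0.795 ≈ 0.5082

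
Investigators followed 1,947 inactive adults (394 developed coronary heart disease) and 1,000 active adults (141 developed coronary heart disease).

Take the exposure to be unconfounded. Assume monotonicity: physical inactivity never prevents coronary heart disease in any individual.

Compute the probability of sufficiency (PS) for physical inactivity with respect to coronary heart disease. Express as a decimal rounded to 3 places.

PS ≈ 0.071

p₁ = P(outcome | exposed) = 394/1947 = 0.20236
p₀ = P(outcome | unexposed) = 141/1000 = 0.141
Under exogeneity and monotonicity, PS = (p₁ − p₀) / (1 − p₀).
PS = (0.20236 − 0.141) / (1 − 0.141) = 0.061363 / 0.859 ≈ 0.0714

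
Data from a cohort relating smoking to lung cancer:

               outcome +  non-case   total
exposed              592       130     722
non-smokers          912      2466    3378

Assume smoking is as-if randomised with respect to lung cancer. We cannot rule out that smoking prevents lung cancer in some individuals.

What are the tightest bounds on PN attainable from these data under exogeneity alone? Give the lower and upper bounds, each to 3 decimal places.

p₁ = P(outcome | exposed) = 592/722 = 0.81994
p₀ = P(outcome | unexposed) = 912/3378 = 0.26998
Under exogeneity alone the bounds on PN are max{0,(p₁−p₀)/p₁} ≤ PN ≤ min{1,(1−p₀)/p₁}.
  lower = (p₁ − p₀)/p₁ = 0.54996 / 0.81994 ≈ 0.6707
  upper = min{1, (1 − p₀)/p₁} = 0.73002 / 0.81994 ≈ 0.8903

0.671 ≤ PN ≤ 0.890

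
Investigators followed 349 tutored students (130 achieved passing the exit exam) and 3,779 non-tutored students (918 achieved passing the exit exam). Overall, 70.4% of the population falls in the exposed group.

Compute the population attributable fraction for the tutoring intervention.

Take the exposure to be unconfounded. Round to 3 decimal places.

p₁ = P(outcome | exposed) = 130/349 = 0.37249
p₀ = P(outcome | unexposed) = 918/3779 = 0.24292
Overall risk P(Y=1) = π·p₁ + (1−π)·p₀ = 0.704×0.37249 + 0.296×0.24292 = 0.33414.
Under exogeneity, PAF = [P(Y=1) − p₀] / P(Y=1).
PAF = (0.33414 − 0.24292) / 0.33414 ≈ 0.2730

PAF ≈ 0.273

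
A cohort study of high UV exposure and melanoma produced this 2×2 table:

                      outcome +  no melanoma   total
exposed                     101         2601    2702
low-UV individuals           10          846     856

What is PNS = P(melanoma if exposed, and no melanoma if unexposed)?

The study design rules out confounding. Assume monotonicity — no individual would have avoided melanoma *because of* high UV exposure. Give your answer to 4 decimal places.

p₁ = P(outcome | exposed) = 101/2702 = 0.03738
p₀ = P(outcome | unexposed) = 10/856 = 0.011682
Under exogeneity and monotonicity, PNS = p₁ − p₀.
PNS = 0.03738 − 0.011682 = 0.025697

PNS ≈ 0.0257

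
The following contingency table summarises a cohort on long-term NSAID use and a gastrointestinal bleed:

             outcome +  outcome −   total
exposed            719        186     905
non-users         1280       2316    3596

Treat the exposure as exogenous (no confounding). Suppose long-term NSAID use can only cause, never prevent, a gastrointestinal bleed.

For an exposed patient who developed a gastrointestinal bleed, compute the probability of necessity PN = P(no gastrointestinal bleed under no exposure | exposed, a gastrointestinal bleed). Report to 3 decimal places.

p₁ = P(outcome | exposed) = 719/905 = 0.79448
p₀ = P(outcome | unexposed) = 1280/3596 = 0.35595
Under exogeneity and monotonicity, PN = (p₁ − p₀) / p₁.
PN = (0.79448 − 0.35595) / 0.79448 = 0.43852 / 0.79448 ≈ 0.5520

PN ≈ 0.552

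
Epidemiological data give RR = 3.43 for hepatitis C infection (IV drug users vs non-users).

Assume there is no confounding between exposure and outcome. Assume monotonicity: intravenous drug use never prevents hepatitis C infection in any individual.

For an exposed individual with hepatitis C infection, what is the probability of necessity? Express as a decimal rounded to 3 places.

Under exogeneity and monotonicity, PN = (RR − 1) / RR = 1 − 1/RR.
PN = (3.43 − 1) / 3.43 = 2.43 / 3.43 ≈ 0.7085

PN ≈ 0.708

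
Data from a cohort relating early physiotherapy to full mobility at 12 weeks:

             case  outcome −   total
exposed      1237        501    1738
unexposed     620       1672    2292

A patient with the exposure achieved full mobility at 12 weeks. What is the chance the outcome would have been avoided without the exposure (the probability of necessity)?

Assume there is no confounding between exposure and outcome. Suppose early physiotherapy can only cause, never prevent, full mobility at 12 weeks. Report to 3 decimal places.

p₁ = P(outcome | exposed) = 1237/1738 = 0.71174
p₀ = P(outcome | unexposed) = 620/2292 = 0.27051
Under exogeneity and monotonicity, PN = (p₁ − p₀)/p₁.
PN = (0.71174 − 0.27051) / 0.71174 ≈ 0.6199

PN ≈ 0.620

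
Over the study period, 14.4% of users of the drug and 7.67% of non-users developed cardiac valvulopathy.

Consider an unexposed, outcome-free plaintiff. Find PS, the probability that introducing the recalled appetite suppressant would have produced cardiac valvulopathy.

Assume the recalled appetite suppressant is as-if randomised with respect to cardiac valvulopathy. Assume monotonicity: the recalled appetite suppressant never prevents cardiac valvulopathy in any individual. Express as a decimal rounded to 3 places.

PS ≈ 0.073

p₁ = 0.144, p₀ = 0.0767.
Under exogeneity and monotonicity, PS = (p₁ − p₀) / (1 − p₀).
PS = (0.144 − 0.0767) / (1 − 0.0767) = 0.0673 / 0.9233 ≈ 0.0729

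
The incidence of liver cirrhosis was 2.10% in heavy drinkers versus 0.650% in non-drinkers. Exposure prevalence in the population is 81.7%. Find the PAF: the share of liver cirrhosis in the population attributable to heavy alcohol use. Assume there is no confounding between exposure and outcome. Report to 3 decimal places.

p₁ = 0.021, p₀ = 0.0065.
Overall risk P(Y=1) = π·p₁ + (1−π)·p₀ = 0.817×0.021 + 0.183×0.0065 = 0.018347.
Under exogeneity, PAF = [P(Y=1) − p₀] / P(Y=1).
PAF = (0.018347 − 0.0065) / 0.018347 ≈ 0.6457

PAF ≈ 0.646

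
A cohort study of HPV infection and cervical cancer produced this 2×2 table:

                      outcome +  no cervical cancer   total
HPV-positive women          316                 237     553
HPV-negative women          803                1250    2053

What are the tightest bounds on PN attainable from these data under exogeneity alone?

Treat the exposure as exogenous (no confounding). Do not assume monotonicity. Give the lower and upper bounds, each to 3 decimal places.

0.316 ≤ PN ≤ 1.000

p₁ = P(outcome | exposed) = 316/553 = 0.57143
p₀ = P(outcome | unexposed) = 803/2053 = 0.39113
Under exogeneity alone the bounds on PN are max{0,(p₁−p₀)/p₁} ≤ PN ≤ min{1,(1−p₀)/p₁}.
  lower = (p₁ − p₀)/p₁ = 0.18029 / 0.57143 ≈ 0.3155
  upper = min{1, (1 − p₀)/p₁} = 0.60887 / 0.57143 ≈ 1.0655 → capped at 1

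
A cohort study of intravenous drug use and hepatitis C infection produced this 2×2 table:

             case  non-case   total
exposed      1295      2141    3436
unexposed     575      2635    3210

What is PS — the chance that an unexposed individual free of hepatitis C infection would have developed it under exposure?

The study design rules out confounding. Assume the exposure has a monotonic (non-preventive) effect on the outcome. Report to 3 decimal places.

PS ≈ 0.241

p₁ = P(outcome | exposed) = 1295/3436 = 0.37689
p₀ = P(outcome | unexposed) = 575/3210 = 0.17913
Under exogeneity and monotonicity, PS = (p₁ − p₀)/(1 − p₀).
PS = (0.37689 − 0.17913) / 0.82087 ≈ 0.2409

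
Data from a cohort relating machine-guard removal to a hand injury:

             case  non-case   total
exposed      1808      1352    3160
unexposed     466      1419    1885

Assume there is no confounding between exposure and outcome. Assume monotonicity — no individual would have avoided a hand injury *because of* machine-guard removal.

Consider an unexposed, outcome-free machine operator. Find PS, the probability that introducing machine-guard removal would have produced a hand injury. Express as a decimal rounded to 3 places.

p₁ = P(outcome | exposed) = 1808/3160 = 0.57215
p₀ = P(outcome | unexposed) = 466/1885 = 0.24721
Under exogeneity and monotonicity, PS = (p₁ − p₀) / (1 − p₀).
PS = (0.57215 − 0.24721) / (1 − 0.24721) = 0.32494 / 0.75279 ≈ 0.4316

PS ≈ 0.432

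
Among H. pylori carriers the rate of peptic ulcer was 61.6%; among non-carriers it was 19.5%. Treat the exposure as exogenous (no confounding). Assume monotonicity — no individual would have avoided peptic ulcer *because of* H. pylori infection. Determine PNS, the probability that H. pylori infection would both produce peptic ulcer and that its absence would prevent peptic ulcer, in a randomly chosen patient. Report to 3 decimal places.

p₁ = 0.616, p₀ = 0.195.
Under exogeneity and monotonicity, PNS = p₁ − p₀.
PNS = 0.616 − 0.195 = 0.421

PNS ≈ 0.421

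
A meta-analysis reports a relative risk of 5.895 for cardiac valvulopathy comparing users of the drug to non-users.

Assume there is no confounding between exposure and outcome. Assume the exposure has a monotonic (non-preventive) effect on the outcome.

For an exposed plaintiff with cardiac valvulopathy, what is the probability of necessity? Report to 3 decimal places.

PN ≈ 0.830

Under exogeneity and monotonicity, PN = (RR − 1) / RR = 1 − 1/RR.
PN = (5.895 − 1) / 5.895 = 4.895 / 5.895 ≈ 0.8304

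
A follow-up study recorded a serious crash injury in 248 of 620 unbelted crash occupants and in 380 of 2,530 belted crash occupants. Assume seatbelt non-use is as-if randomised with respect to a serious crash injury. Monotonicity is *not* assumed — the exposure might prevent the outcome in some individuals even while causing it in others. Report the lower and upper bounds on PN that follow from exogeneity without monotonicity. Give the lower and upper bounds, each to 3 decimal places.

0.625 ≤ PN ≤ 1.000

p₁ = P(outcome | exposed) = 248/620 = 0.4
p₀ = P(outcome | unexposed) = 380/2530 = 0.1502
Under exogeneity alone the bounds on PN are max{0,(p₁−p₀)/p₁} ≤ PN ≤ min{1,(1−p₀)/p₁}.
  lower = (p₁ − p₀)/p₁ = 0.2498 / 0.4 ≈ 0.6245
  upper = min{1, (1 − p₀)/p₁} = 0.8498 / 0.4 ≈ 2.1245 → capped at 1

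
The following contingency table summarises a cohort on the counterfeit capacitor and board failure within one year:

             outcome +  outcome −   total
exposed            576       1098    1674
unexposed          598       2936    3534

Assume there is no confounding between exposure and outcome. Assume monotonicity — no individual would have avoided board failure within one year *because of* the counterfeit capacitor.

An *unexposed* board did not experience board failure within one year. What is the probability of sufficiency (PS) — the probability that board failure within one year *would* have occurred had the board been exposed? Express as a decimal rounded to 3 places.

p₁ = P(outcome | exposed) = 576/1674 = 0.34409
p₀ = P(outcome | unexposed) = 598/3534 = 0.16921
Under exogeneity and monotonicity, PS = (p₁ − p₀) / (1 − p₀).
PS = (0.34409 − 0.16921) / (1 − 0.16921) = 0.17487 / 0.83079 ≈ 0.2105

PS ≈ 0.210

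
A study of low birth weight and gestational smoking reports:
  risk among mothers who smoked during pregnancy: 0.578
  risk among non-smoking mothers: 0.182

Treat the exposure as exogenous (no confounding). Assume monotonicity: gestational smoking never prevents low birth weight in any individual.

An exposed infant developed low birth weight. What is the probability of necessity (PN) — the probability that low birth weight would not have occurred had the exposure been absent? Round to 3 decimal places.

PN ≈ 0.685

Let p₁ = 0.578, p₀ = 0.182.
Under exogeneity and monotonicity, PN = (p₁ − p₀) / p₁.
PN = (0.578 − 0.182) / 0.578 = 0.396 / 0.578 ≈ 0.6851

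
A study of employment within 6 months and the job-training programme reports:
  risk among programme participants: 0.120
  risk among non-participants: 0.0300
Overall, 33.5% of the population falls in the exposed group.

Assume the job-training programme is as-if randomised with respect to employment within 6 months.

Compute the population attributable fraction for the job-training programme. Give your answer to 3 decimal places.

PAF ≈ 0.501

Let p₁ = 0.12, p₀ = 0.03.
Overall risk P(Y=1) = π·p₁ + (1−π)·p₀ = 0.335×0.12 + 0.665×0.03 = 0.06015.
Under exogeneity, PAF = [P(Y=1) − p₀] / P(Y=1).
PAF = (0.06015 − 0.03) / 0.06015 ≈ 0.5012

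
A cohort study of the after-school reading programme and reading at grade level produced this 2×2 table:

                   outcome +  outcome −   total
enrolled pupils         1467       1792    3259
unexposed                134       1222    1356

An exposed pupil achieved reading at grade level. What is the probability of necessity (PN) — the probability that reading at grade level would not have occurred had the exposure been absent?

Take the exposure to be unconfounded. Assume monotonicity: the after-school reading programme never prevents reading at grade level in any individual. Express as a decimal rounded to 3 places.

p₁ = P(outcome | exposed) = 1467/3259 = 0.45014
p₀ = P(outcome | unexposed) = 134/1356 = 0.09882
Under exogeneity and monotonicity, PN = (p₁ − p₀)/p₁.
PN = (0.45014 − 0.09882) / 0.45014 ≈ 0.7805

PN ≈ 0.780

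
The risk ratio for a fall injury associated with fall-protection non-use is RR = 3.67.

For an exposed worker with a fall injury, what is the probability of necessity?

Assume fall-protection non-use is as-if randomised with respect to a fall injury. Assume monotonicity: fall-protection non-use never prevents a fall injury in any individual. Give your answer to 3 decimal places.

PN ≈ 0.728

Under exogeneity and monotonicity, PN = (RR − 1) / RR = 1 − 1/RR.
PN = (3.67 − 1) / 3.67 = 2.67 / 3.67 ≈ 0.7275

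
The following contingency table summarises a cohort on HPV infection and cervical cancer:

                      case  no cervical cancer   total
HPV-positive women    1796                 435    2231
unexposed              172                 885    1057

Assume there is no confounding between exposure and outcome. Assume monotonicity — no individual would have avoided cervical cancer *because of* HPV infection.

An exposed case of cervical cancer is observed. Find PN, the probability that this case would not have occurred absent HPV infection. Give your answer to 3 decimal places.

PN ≈ 0.798

p₁ = P(outcome | exposed) = 1796/2231 = 0.80502
p₀ = P(outcome | unexposed) = 172/1057 = 0.16272
Under exogeneity and monotonicity, PN = (p₁ − p₀)/p₁.
PN = (0.80502 − 0.16272) / 0.80502 ≈ 0.7979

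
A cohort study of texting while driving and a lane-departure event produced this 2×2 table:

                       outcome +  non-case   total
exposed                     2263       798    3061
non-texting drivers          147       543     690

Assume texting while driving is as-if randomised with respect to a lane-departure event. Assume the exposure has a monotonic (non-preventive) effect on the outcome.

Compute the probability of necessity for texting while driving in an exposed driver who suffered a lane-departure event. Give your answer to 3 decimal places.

p₁ = P(outcome | exposed) = 2263/3061 = 0.7393
p₀ = P(outcome | unexposed) = 147/690 = 0.21304
Under exogeneity and monotonicity, PN = (p₁ − p₀) / p₁.
PN = (0.7393 − 0.21304) / 0.7393 = 0.52626 / 0.7393 ≈ 0.7118

PN ≈ 0.712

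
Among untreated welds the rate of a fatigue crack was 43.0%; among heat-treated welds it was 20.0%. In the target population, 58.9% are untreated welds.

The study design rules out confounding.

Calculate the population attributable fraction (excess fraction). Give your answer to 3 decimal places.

PAF ≈ 0.404

p₁ = 0.43, p₀ = 0.2.
Overall risk P(Y=1) = π·p₁ + (1−π)·p₀ = 0.589×0.43 + 0.411×0.2 = 0.33547.
Under exogeneity, PAF = [P(Y=1) − p₀] / P(Y=1).
PAF = (0.33547 − 0.2) / 0.33547 ≈ 0.4038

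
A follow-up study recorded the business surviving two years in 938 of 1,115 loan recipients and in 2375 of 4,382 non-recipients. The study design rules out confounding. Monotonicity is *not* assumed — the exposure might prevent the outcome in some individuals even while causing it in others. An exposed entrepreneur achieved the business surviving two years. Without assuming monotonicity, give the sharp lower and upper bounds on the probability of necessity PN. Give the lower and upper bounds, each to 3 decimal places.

p₁ = P(outcome | exposed) = 938/1115 = 0.84126
p₀ = P(outcome | unexposed) = 2375/4382 = 0.54199
Under exogeneity alone the bounds on PN are max{0,(p₁−p₀)/p₁} ≤ PN ≤ min{1,(1−p₀)/p₁}.
  lower = (p₁ − p₀)/p₁ = 0.29927 / 0.84126 ≈ 0.3557
  upper = min{1, (1 − p₀)/p₁} = 0.45801 / 0.84126 ≈ 0.5444

0.356 ≤ PN ≤ 0.544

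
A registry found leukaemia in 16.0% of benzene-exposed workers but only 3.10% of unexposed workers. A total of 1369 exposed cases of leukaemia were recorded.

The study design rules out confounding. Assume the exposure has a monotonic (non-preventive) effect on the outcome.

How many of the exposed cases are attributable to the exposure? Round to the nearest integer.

about 1104 cases

p₁ = 0.16, p₀ = 0.031.
PN = (p₁ − p₀)/p₁ = (0.16 − 0.031) / 0.16 ≈ 0.80625.
Attributable cases ≈ PN × (exposed cases) = 0.80625 × 1369 ≈ 1103.76.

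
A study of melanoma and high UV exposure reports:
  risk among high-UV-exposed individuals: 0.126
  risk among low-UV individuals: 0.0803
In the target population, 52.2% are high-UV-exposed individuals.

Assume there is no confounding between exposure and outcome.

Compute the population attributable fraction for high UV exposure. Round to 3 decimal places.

Let p₁ = 0.126, p₀ = 0.0803.
Overall risk P(Y=1) = π·p₁ + (1−π)·p₀ = 0.522×0.126 + 0.478×0.0803 = 0.10416.
Under exogeneity, PAF = [P(Y=1) − p₀] / P(Y=1).
PAF = (0.10416 − 0.0803) / 0.10416 ≈ 0.2290

PAF ≈ 0.229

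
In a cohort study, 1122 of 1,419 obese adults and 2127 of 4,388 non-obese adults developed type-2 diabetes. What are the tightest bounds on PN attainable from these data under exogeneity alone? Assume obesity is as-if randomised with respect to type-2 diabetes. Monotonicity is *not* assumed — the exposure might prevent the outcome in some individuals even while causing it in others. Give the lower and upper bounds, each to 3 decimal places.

p₁ = P(outcome | exposed) = 1122/1419 = 0.7907
p₀ = P(outcome | unexposed) = 2127/4388 = 0.48473
Under exogeneity alone the bounds on PN are max{0,(p₁−p₀)/p₁} ≤ PN ≤ min{1,(1−p₀)/p₁}.
  lower = (p₁ − p₀)/p₁ = 0.30597 / 0.7907 ≈ 0.3870
  upper = min{1, (1 − p₀)/p₁} = 0.51527 / 0.7907 ≈ 0.6517

0.387 ≤ PN ≤ 0.652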